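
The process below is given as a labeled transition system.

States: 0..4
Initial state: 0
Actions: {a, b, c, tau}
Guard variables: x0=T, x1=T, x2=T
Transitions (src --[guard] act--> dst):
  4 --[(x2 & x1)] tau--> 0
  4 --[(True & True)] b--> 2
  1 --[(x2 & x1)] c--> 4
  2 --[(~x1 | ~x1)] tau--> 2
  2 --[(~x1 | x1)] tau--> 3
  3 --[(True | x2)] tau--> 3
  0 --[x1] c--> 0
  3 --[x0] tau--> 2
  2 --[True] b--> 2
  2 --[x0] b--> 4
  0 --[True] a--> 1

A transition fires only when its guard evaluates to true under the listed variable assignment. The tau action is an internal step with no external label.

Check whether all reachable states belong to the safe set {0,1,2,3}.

Safe = {0,1,2,3}
Reach set: {0,1,2,3,4}
  0: ✓
  1: ✓
  2: ✓
  3: ✓
  4: VIOLATES
reach 4 via a·c — violates

Answer: INVARIANT VIOLATED at state 4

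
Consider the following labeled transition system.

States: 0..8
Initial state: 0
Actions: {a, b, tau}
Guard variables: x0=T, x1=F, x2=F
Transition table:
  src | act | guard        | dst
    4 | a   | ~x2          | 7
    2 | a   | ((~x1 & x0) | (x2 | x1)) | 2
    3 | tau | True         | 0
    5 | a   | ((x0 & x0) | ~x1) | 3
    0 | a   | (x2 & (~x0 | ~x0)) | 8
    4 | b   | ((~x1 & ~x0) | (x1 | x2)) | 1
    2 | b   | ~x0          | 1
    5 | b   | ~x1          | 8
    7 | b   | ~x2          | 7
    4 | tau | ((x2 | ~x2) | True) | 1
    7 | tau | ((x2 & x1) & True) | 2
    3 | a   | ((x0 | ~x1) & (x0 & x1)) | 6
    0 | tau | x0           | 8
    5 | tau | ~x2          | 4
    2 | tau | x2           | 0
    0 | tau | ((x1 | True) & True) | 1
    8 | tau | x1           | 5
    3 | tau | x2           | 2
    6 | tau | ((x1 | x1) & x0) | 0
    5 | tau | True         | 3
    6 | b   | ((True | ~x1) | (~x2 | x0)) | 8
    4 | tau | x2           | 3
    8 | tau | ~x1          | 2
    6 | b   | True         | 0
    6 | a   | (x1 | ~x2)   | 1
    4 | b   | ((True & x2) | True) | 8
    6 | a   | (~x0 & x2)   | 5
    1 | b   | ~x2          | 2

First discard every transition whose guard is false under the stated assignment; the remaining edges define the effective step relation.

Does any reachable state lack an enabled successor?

Answer: DEADLOCK-FREE

Analysis:
Reach set: {0,1,2,8}
  0: tau→1  tau→8  [2 exit(s)]
  1: b→2  [1 exit(s)]
  2: a→2  [1 exit(s)]
  8: tau→2  [1 exit(s)]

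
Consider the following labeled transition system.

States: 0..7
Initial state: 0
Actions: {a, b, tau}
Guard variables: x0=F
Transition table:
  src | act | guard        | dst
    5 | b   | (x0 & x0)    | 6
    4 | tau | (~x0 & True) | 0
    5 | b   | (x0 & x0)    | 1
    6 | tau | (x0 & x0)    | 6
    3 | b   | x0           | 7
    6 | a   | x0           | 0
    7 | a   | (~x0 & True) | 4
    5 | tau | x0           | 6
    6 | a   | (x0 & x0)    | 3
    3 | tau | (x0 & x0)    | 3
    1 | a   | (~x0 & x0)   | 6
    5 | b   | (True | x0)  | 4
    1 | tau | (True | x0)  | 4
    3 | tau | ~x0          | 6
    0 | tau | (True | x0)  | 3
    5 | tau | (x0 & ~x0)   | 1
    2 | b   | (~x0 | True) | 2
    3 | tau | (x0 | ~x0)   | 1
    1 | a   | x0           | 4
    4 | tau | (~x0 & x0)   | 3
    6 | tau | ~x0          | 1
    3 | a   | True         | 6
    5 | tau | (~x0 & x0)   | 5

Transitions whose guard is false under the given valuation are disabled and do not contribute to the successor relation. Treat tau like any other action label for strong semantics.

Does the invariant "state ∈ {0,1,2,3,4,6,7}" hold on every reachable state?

Safe = {0,1,2,3,4,6,7}
Reach set: {0,1,3,4,6}
  0: ✓
  1: ✓
  3: ✓
  4: ✓
  6: ✓

Answer: INVARIANT HOLDS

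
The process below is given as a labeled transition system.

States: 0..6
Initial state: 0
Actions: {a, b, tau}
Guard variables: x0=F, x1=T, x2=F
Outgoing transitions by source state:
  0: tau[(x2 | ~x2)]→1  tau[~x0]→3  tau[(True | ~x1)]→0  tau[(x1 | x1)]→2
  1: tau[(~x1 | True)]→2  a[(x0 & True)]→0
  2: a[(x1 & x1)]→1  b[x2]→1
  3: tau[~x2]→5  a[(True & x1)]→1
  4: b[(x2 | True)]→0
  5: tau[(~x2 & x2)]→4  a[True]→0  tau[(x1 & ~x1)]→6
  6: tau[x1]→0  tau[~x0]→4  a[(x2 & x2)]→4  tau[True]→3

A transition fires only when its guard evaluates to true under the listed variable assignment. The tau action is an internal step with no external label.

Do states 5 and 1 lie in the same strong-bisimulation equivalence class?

Answer: NOT BISIMILAR

Trace:
Refine partition for ~:
  P[0] = {{0,1,2,3,4,5,6}}
  P[1] = {{0,1,6},{2,5},{3},{4}}
  P[2] = {{0},{1},{2,5},{3},{4},{6}}
  P[3] = {{0},{1},{2},{3},{4},{5},{6}}
Fixed point at round 4; 7 class(es).
class of 5: {5}; class of 1: {1}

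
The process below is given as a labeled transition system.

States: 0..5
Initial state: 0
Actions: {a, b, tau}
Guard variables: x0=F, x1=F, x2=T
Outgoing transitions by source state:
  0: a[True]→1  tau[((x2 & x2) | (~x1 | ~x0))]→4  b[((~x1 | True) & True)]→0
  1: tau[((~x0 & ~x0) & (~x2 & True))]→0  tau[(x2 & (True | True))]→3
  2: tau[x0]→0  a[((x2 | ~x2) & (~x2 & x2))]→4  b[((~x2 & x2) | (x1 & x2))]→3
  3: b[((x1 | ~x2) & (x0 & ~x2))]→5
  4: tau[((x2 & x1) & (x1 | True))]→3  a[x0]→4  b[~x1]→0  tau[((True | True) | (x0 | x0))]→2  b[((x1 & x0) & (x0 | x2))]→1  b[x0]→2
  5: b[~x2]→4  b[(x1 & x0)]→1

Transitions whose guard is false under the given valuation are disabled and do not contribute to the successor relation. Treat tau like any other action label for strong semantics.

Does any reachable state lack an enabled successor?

Reachable = {0,1,2,3,4}
  0: a→1  b→0  tau→4  [3 exit(s)]
  1: tau→3  [1 exit(s)]
  2: ∅  [deadlock]
  3: ∅  [deadlock]
  4: b→0  tau→2  [2 exit(s)]
trace reaching 2: tau·tau

Answer: DEADLOCK at state 2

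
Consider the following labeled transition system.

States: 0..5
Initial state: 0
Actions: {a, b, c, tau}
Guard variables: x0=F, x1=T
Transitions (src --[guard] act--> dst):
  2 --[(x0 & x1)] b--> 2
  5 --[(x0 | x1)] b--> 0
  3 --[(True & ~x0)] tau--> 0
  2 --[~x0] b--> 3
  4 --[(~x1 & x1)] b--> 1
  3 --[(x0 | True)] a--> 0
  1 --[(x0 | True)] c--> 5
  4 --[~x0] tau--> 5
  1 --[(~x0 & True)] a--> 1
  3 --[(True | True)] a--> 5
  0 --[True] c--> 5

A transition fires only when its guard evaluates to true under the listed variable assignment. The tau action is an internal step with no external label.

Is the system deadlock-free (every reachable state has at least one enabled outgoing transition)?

Reach set: {0,5}
  0: c→5  [1 out]
  5: b→0  [1 out]

Answer: DEADLOCK-FREE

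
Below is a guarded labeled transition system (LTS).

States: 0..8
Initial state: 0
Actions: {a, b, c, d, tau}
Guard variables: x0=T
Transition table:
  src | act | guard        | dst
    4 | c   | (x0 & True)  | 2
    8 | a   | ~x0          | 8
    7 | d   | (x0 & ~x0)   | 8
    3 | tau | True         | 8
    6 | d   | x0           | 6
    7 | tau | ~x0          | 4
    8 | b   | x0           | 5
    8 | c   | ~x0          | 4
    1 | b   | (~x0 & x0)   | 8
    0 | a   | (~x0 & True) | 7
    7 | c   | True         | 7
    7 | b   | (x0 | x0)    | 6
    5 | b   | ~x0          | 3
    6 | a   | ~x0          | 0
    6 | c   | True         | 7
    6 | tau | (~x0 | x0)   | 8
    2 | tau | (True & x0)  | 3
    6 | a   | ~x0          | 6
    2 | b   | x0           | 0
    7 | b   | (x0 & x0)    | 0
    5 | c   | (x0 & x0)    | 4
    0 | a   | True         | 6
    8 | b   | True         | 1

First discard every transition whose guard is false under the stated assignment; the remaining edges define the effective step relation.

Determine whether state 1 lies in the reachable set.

After dropping false guards: 14 live edges.
depth 0: {0}
depth 1: {6}  cumulative {0,6}
depth 2: {7,8}  cumulative {0,6,7,8}
depth 3: {1,5}  cumulative {0,1,5,6,7,8}
depth 4: {4}  cumulative {0,1,4,5,6,7,8}
depth 5: {2}  cumulative {0,1,2,4,5,6,7,8}
depth 6: {3}  cumulative {0,1,2,3,4,5,6,7,8}
Reachable = {0,1,2,3,4,5,6,7,8}
Path to 1: a·tau·b

Answer: REACHABLE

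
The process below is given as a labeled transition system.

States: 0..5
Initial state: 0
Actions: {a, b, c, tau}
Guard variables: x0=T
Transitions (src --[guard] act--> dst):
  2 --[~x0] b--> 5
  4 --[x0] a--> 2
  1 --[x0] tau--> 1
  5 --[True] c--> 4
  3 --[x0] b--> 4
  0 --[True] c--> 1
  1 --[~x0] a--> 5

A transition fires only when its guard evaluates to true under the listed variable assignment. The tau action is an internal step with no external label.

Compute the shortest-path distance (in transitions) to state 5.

Answer: UNREACHABLE

Trace:
Breadth-first toward 5:
  depth 0: {0}
  depth 1: {1}
5 never appears.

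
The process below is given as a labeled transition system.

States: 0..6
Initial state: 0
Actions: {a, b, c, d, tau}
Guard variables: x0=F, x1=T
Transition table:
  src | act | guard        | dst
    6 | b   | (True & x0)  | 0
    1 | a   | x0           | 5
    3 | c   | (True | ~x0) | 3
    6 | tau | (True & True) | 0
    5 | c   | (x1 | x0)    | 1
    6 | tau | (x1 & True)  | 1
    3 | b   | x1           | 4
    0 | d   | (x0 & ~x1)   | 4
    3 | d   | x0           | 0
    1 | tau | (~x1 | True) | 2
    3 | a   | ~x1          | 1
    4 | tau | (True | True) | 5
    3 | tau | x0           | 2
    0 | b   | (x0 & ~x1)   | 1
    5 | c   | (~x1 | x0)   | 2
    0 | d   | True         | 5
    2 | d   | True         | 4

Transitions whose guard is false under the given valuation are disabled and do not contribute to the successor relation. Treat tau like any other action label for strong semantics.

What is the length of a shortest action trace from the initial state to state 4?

Answer: 4

Analysis:
BFS to 4:
  Layer 0: {0}
  Layer 1: {5}
  Layer 2: {1}
  Layer 3: {2}
  Layer 4: {4}
depth(4)=4, e.g. d·c·tau·d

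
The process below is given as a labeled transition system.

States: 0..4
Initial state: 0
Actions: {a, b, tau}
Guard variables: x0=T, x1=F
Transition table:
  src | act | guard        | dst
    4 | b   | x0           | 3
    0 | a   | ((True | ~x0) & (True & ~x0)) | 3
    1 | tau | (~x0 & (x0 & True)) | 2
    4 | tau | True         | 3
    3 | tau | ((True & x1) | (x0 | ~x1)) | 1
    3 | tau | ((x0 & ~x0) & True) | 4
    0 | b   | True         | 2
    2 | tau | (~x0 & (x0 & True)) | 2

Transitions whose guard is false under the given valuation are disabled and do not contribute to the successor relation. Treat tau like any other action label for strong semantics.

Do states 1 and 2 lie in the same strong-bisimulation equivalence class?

Answer: BISIMILAR

Working:
Compute ~ classes (split until stable):
  round 0: {{0,1,2,3,4}}
  round 1: {{0},{1,2},{3},{4}}
Fixed point at round 2; 4 class(es).
class of 1: {1,2}; class of 2: {1,2}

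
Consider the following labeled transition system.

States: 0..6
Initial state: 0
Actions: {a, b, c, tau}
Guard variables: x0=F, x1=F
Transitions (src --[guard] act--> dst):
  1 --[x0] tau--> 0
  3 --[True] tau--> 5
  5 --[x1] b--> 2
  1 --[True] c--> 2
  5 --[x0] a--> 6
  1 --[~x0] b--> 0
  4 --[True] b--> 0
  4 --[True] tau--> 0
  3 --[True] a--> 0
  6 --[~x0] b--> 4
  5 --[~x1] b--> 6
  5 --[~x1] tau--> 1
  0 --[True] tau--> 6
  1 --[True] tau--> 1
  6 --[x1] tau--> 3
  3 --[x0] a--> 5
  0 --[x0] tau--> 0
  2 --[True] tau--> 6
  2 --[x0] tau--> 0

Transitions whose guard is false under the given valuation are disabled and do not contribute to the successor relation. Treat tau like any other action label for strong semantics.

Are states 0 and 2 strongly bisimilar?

Compute ~ classes (split until stable):
  round 0: {{0,1,2,3,4,5,6}}
  round 1: {{0,2},{1},{3},{4,5},{6}}
  round 2: {{0,2},{1},{3},{4},{5},{6}}
6 equivalence class(es) (converged in 3)
class of 0: {0,2}; class of 2: {0,2}

Answer: BISIMILAR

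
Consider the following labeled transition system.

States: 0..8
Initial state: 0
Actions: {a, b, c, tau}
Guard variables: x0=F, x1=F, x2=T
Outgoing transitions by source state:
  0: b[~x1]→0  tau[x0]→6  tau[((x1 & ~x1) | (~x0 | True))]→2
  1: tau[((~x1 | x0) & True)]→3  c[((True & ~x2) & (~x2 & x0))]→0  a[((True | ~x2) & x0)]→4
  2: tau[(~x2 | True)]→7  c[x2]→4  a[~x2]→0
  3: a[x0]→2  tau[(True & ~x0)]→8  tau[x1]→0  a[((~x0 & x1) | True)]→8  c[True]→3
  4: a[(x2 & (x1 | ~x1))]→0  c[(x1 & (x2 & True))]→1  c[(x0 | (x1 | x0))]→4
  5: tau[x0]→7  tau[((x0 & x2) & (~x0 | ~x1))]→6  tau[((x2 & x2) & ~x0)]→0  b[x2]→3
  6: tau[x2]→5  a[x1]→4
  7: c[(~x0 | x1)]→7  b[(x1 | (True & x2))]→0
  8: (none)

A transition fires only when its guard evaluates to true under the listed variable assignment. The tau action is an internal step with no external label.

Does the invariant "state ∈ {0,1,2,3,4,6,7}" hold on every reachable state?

Answer: INVARIANT HOLDS

Trace:
Inv-set: {0,1,2,3,4,6,7}
Reachable = {0,2,4,7}
  0: ✓
  2: ✓
  4: ✓
  7: ✓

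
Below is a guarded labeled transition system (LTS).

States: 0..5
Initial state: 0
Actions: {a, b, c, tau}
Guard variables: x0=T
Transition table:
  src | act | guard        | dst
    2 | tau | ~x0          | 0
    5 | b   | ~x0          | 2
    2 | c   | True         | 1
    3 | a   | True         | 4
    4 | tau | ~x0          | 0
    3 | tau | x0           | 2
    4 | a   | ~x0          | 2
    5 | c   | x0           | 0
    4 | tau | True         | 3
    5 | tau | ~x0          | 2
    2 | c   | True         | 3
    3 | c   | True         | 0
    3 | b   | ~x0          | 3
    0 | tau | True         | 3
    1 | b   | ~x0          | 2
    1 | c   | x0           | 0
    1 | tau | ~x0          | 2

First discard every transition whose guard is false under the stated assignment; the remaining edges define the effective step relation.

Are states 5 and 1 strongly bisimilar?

Answer: BISIMILAR

Working:
Compute ~ classes (split until stable):
  P[0] = {{0,1,2,3,4,5}}
  P[1] = {{0,4},{1,2,5},{3}}
  P[2] = {{0,4},{1,5},{2},{3}}
4 equivalence class(es) (converged in 3)
[5]={1,5}  [1]={1,5}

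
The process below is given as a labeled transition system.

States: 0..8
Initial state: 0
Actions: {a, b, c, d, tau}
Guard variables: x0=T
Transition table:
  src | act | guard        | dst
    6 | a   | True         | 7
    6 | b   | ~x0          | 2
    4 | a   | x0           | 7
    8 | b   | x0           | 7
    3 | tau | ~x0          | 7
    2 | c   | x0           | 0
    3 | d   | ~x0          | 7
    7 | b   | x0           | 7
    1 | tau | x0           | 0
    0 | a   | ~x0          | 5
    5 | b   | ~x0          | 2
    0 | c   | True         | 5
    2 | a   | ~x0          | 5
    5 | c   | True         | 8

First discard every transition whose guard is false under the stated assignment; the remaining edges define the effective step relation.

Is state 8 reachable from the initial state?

Guard filter leaves 8 enabled edge(s).
L0 = {0}
L1 = {5}  cumulative {0,5}
L2 = {8}  cumulative {0,5,8}
L3 = {7}  cumulative {0,5,7,8}
Reach set: {0,5,7,8}
Path to 8: c·c

Answer: REACHABLE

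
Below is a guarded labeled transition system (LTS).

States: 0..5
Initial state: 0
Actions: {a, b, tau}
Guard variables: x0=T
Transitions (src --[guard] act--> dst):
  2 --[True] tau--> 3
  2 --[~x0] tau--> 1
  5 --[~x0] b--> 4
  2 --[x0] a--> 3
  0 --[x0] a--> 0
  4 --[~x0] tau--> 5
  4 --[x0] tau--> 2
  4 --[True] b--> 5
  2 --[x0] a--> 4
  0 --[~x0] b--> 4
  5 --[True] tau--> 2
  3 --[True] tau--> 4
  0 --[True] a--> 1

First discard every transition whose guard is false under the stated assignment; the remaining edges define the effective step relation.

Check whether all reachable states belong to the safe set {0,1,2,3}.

Answer: INVARIANT HOLDS

Trace:
Safe = {0,1,2,3}
R = {0,1}
  0: ok
  1: ok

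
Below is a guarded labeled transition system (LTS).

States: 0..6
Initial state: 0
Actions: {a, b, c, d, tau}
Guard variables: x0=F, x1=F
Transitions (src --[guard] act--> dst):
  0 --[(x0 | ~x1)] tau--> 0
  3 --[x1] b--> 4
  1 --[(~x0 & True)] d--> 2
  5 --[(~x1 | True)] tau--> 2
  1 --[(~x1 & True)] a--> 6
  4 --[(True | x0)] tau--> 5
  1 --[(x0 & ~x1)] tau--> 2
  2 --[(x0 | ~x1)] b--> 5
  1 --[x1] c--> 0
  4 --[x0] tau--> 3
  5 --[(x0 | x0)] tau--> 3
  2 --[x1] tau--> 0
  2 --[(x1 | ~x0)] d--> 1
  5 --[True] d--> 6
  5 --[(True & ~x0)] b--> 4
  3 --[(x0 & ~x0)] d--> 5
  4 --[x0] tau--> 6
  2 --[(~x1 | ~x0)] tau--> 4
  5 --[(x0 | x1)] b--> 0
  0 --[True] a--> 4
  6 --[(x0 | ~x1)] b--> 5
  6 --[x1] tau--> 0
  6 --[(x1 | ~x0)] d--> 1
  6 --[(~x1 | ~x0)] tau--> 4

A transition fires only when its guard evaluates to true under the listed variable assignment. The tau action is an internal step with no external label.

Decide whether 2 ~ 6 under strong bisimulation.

Compute ~ classes (split until stable):
  π0 = {{0,1,2,3,4,5,6}}
  π1 = {{0},{1},{2,5,6},{3},{4}}
  π2 = {{0},{1},{2,6},{3},{4},{5}}
stable after 3 split(s): 6 block(s)
[2]={2,6}  [6]={2,6}

Answer: BISIMILAR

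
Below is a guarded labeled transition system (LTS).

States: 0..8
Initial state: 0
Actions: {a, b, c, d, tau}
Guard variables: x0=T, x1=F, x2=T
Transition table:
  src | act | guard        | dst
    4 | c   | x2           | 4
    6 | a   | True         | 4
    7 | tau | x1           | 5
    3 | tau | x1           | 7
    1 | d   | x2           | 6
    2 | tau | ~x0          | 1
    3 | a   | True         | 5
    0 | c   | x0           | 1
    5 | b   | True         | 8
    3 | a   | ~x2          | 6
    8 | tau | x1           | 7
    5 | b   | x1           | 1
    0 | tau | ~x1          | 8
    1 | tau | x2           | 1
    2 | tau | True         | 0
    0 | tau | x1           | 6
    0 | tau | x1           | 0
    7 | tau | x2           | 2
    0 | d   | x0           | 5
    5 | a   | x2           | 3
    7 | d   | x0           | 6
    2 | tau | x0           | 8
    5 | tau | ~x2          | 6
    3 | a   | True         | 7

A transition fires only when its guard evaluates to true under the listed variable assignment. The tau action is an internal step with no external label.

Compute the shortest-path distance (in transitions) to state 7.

Breadth-first toward 7:
  depth 0: {0}
  depth 1: {1,5,8}
  depth 2: {3,6}
  depth 3: {4,7}
first hit 7 at d=3 via d·a·a

Answer: 3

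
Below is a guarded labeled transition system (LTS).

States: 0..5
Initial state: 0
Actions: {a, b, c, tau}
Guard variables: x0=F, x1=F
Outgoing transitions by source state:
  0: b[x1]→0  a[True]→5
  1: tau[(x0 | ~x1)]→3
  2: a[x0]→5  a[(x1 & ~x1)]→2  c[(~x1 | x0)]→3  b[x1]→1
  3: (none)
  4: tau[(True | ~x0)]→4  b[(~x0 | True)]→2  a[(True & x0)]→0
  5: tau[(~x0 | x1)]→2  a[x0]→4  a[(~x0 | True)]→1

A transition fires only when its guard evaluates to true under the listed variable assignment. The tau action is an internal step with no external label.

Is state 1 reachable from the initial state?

Answer: REACHABLE

Trace:
After dropping false guards: 7 live edges.
L0 = {0}
L1 = {5}  total {0,5}
L2 = {1,2}  total {0,1,2,5}
L3 = {3}  total {0,1,2,3,5}
R = {0,1,2,3,5}
witness 1: a·a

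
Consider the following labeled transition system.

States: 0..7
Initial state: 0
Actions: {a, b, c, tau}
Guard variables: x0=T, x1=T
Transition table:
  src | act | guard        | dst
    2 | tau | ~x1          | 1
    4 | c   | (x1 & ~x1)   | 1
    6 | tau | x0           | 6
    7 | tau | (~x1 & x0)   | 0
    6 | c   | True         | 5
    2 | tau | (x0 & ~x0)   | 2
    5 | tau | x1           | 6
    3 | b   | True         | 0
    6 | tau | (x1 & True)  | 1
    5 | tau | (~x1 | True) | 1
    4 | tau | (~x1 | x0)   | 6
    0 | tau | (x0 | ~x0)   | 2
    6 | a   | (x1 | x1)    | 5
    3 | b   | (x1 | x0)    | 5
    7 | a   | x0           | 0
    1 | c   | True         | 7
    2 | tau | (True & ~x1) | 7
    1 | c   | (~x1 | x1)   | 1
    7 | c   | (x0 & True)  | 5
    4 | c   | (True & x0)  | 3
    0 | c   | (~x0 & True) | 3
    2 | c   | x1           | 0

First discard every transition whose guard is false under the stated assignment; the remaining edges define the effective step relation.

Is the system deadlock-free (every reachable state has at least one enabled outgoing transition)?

Reachable = {0,2}
  0: tau→2  [deg 1]
  2: c→0  [deg 1]

Answer: DEADLOCK-FREE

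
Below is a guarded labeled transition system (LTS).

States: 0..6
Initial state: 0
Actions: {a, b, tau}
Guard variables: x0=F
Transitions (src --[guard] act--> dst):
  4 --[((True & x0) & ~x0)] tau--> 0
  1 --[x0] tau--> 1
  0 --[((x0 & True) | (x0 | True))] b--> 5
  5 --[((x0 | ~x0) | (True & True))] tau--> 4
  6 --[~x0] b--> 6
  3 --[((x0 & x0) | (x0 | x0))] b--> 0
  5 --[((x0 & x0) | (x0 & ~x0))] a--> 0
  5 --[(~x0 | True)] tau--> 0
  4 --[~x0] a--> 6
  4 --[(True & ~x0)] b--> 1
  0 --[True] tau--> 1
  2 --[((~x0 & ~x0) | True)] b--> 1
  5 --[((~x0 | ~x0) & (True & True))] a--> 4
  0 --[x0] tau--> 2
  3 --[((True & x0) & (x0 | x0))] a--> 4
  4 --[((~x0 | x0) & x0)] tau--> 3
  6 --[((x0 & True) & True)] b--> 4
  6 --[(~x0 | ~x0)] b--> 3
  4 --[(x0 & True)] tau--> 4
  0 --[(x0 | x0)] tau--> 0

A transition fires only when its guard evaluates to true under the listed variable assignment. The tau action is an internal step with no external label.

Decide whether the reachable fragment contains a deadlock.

Answer: DEADLOCK at state 1

Trace:
Reach set: {0,1,3,4,5,6}
  0: b→5  tau→1  [deg 2]
  1: ∅  [deadlock]
  3: ∅  [deadlock]
  4: a→6  b→1  [deg 2]
  5: a→4  tau→0  tau→4  [deg 3]
  6: b→3  b→6  [deg 2]
trace reaching 1: tau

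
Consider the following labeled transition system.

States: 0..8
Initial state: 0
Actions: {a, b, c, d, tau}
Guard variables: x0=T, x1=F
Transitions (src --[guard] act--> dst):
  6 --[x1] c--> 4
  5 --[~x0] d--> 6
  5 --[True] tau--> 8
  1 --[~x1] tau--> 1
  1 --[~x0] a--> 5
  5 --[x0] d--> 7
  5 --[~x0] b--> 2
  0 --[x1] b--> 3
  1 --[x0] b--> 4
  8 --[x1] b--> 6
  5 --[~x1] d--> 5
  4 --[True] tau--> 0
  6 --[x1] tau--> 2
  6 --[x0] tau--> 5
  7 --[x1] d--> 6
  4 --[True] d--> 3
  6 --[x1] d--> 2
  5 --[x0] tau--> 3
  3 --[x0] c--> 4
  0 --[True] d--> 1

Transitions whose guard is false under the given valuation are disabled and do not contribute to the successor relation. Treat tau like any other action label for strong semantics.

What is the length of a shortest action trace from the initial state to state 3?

BFS to 3:
  depth 0: {0}
  depth 1: {1}
  depth 2: {4}
  depth 3: {3}
first hit 3 at d=3 via d·b·d

Answer: 3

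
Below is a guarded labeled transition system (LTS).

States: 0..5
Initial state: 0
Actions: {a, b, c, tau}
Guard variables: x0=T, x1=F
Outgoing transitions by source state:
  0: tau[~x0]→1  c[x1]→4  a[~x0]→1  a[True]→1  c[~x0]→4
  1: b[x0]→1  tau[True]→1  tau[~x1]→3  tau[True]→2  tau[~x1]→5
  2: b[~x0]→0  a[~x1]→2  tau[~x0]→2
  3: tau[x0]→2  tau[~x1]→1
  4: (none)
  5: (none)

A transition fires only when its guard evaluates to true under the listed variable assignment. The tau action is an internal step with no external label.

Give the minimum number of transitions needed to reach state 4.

Layered search for 4:
  L0 = {0}
  L1 = {1}
  L2 = {2,3,5}
4 never appears.

Answer: UNREACHABLE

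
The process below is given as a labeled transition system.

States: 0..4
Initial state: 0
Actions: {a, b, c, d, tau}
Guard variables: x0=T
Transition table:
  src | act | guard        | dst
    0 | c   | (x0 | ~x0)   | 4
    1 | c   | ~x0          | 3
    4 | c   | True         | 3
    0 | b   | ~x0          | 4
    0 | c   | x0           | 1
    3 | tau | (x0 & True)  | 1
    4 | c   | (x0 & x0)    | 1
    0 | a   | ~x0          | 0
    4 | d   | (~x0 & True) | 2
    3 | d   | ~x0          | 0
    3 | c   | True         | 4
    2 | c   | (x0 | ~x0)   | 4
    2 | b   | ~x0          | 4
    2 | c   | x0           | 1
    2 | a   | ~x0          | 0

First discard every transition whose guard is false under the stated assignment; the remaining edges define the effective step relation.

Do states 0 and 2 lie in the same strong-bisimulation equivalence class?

Answer: BISIMILAR

Analysis:
Refine partition for ~:
  round 0: {{0,1,2,3,4}}
  round 1: {{0,2,4},{1},{3}}
  round 2: {{0,2},{1},{3},{4}}
Fixed point at round 3; 4 class(es).
0∈{0,2}, 2∈{0,2}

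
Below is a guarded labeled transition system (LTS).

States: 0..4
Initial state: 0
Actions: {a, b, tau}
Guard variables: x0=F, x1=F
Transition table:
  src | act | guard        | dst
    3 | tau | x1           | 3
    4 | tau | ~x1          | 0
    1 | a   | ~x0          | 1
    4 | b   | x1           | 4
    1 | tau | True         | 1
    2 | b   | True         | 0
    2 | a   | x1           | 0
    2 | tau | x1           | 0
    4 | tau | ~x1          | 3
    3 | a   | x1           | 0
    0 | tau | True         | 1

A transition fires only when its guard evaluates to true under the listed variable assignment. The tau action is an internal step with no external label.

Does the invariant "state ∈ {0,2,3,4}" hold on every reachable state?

Allowed set {0,2,3,4}
Reach set: {0,1}
  0: ✓
  1: outside
reach 1 via tau — violates

Answer: INVARIANT VIOLATED at state 1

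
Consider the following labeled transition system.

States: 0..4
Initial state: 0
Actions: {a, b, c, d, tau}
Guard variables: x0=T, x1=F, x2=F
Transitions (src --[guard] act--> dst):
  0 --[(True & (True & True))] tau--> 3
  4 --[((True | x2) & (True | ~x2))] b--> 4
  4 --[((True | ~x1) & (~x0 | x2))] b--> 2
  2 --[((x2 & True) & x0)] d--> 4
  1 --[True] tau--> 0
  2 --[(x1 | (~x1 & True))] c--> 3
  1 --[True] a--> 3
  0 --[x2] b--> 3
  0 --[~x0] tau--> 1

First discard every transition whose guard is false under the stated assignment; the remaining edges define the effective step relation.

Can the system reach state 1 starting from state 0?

5 transition(s) survive guard evaluation.
L0 = {0}
L1 = {3}  total {0,3}
R = {0,3}

Answer: UNREACHABLE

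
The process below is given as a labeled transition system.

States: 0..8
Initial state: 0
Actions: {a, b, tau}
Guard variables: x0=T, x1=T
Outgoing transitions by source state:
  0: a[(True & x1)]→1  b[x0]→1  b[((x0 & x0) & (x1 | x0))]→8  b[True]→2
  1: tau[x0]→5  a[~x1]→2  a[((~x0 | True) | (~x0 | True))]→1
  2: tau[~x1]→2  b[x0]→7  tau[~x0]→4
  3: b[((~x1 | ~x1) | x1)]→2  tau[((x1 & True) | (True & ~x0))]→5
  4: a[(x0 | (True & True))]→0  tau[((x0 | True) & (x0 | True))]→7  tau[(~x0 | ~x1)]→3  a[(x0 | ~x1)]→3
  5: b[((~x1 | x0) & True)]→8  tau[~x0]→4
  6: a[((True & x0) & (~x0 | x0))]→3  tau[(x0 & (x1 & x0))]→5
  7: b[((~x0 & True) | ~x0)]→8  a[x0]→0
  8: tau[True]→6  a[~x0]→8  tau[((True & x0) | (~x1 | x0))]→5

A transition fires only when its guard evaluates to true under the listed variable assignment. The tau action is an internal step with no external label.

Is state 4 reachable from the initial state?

Answer: UNREACHABLE

Analysis:
Guard filter leaves 18 enabled edge(s).
depth 0: {0}
depth 1: {1,2,8}  cumulative {0,1,2,8}
depth 2: {5,6,7}  cumulative {0,1,2,5,6,7,8}
depth 3: {3}  cumulative {0,1,2,3,5,6,7,8}
Reachable = {0,1,2,3,5,6,7,8}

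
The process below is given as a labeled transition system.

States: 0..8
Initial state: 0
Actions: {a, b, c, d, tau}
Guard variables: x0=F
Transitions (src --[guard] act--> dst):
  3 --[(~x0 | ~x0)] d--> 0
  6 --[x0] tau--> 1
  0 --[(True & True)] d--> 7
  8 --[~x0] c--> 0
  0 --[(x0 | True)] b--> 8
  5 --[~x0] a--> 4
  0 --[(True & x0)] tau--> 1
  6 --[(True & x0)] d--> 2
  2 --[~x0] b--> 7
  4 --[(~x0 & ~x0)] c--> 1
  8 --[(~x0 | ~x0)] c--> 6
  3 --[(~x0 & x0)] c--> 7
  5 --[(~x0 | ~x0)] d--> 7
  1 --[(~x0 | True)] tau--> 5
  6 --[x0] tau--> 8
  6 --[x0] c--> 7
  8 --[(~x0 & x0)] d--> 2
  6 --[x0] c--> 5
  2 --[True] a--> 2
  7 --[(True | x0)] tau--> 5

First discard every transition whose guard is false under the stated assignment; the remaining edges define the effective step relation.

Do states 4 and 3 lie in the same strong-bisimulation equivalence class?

Bisimulation quotient by refinement:
  round 0: {{0,1,2,3,4,5,6,7,8}}
  round 1: {{0},{1,7},{2},{3},{4,8},{5},{6}}
  round 2: {{0},{1,7},{2},{3},{4},{5},{6},{8}}
stable after 3 split(s): 8 block(s)
class of 4: {4}; class of 3: {3}

Answer: NOT BISIMILAR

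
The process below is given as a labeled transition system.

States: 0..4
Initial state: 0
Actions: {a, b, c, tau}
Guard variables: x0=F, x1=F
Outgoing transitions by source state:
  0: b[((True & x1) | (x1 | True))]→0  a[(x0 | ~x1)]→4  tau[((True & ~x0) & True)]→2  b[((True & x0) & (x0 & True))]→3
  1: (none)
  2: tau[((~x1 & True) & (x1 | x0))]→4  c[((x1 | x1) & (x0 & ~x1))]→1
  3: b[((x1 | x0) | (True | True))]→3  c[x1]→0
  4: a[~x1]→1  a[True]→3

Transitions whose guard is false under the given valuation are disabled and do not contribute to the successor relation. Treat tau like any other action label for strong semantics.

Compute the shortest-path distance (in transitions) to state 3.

Answer: 2

Working:
Layered search for 3:
  depth 0: {0}
  depth 1: {2,4}
  depth 2: {1,3}
3 enters at depth 2; path a·a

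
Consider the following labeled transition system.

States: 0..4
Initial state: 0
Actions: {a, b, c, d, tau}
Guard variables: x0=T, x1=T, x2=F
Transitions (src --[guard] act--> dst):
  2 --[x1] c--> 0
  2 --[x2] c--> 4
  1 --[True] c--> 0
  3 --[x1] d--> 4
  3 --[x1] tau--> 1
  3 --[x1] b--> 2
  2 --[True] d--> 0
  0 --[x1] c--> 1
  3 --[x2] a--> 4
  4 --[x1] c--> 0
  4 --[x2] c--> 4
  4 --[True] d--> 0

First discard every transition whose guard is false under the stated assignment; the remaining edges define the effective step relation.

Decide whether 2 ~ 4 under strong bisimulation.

Bisimulation quotient by refinement:
  P[0] = {{0,1,2,3,4}}
  P[1] = {{0,1},{2,4},{3}}
Fixed point at round 2; 3 class(es).
class of 2: {2,4}; class of 4: {2,4}

Answer: BISIMILAR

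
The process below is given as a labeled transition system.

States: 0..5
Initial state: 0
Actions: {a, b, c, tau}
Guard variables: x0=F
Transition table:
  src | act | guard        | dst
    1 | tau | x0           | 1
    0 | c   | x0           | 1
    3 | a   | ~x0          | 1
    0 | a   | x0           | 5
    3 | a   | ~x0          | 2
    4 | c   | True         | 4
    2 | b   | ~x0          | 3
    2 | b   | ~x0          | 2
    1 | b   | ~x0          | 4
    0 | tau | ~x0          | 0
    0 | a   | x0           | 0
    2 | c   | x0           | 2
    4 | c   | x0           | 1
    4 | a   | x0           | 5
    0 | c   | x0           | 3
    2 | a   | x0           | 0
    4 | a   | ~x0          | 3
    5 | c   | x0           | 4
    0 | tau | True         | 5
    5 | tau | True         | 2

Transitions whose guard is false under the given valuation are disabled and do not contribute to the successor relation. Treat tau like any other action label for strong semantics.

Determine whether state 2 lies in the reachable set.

10 transition(s) survive guard evaluation.
L0 = {0}
L1 = {5}  cumulative {0,5}
L2 = {2}  cumulative {0,2,5}
L3 = {3}  cumulative {0,2,3,5}
L4 = {1}  cumulative {0,1,2,3,5}
L5 = {4}  cumulative {0,1,2,3,4,5}
Reach set: {0,1,2,3,4,5}
Path to 2: tau·tau

Answer: REACHABLE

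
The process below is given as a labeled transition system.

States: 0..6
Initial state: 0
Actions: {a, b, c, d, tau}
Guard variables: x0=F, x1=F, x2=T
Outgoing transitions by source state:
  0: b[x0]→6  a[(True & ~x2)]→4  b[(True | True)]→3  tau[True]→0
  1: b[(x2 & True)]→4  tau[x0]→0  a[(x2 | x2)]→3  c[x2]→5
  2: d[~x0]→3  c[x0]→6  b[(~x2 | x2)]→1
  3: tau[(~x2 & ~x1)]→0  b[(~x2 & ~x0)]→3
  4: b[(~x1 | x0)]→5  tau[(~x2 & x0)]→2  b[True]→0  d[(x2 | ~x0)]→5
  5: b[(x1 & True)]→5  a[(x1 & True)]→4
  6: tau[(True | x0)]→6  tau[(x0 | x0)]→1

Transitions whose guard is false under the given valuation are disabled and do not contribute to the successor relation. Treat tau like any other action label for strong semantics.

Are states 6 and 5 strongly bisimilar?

Refine partition for ~:
  π0 = {{0,1,2,3,4,5,6}}
  π1 = {{0},{1},{2,4},{3,5},{6}}
  π2 = {{0},{1},{2},{3,5},{4},{6}}
6 equivalence class(es) (converged in 3)
6∈{6}, 5∈{3,5}

Answer: NOT BISIMILAR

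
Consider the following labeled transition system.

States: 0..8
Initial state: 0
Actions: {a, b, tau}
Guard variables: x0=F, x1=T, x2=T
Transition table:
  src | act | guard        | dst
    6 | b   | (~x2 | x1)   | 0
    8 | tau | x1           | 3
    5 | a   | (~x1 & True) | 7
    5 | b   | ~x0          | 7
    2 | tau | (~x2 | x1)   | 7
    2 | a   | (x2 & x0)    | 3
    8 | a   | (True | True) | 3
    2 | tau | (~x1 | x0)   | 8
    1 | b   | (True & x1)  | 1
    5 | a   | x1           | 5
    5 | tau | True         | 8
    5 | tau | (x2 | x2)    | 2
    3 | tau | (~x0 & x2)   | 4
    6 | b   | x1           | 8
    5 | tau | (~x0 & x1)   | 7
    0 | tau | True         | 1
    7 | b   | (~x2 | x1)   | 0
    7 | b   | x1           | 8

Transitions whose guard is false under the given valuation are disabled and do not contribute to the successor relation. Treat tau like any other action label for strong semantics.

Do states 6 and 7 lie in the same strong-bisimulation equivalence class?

Bisimulation quotient by refinement:
  P[0] = {{0,1,2,3,4,5,6,7,8}}
  P[1] = {{0,2,3},{1,6,7},{4},{5},{8}}
  P[2] = {{0,2},{1},{3},{4},{5},{6,7},{8}}
  P[3] = {{0},{1},{2},{3},{4},{5},{6,7},{8}}
Fixed point at round 4; 8 class(es).
6∈{6,7}, 7∈{6,7}

Answer: BISIMILAR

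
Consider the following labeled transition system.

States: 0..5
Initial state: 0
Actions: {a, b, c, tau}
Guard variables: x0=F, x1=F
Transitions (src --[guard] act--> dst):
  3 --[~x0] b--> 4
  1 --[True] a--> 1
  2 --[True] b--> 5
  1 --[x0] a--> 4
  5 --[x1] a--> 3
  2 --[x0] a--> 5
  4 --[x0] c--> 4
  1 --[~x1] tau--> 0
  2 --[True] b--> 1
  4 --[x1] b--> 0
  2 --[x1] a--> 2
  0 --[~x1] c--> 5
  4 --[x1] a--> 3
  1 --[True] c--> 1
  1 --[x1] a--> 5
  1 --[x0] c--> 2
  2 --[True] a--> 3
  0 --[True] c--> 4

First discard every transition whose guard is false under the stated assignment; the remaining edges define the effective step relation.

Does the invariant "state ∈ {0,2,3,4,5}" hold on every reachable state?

Answer: INVARIANT HOLDS

Trace:
Safe = {0,2,3,4,5}
Reachable = {0,4,5}
  0: ok
  4: ok
  5: ok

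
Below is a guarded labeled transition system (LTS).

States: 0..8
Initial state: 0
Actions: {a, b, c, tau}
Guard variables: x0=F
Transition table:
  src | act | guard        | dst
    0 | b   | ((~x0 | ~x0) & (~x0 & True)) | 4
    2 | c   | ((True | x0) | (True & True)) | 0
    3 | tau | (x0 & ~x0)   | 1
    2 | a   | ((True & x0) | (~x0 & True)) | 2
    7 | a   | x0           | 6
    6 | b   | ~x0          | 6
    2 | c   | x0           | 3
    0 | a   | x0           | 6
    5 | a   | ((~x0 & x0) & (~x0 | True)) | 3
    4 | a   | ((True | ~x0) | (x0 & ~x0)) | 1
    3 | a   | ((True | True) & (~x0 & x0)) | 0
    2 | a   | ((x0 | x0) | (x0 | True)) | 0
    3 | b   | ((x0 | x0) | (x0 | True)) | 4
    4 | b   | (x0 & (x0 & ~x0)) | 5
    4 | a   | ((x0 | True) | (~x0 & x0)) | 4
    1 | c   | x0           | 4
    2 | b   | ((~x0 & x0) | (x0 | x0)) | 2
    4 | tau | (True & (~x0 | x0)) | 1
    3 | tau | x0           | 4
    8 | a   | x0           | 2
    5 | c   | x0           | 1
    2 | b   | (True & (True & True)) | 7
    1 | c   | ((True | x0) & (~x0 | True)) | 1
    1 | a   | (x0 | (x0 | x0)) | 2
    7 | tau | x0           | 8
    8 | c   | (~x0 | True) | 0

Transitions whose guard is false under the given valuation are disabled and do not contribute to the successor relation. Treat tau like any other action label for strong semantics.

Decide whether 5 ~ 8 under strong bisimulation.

Answer: NOT BISIMILAR

Trace:
Compute ~ classes (split until stable):
  round 0: {{0,1,2,3,4,5,6,7,8}}
  round 1: {{0,3,6},{1,8},{2},{4},{5,7}}
  round 2: {{0,3},{1},{2},{4},{5,7},{6},{8}}
7 equivalence class(es) (converged in 3)
5∈{5,7}, 8∈{8}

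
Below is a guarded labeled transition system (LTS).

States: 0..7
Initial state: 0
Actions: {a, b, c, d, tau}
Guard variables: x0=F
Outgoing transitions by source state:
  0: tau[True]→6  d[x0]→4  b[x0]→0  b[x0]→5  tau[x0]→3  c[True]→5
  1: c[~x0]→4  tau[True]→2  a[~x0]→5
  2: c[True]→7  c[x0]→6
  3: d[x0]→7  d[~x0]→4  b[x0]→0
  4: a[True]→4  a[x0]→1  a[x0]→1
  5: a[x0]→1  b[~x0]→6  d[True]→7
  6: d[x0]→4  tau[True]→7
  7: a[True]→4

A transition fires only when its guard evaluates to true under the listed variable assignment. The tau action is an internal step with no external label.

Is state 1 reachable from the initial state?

12 transition(s) survive guard evaluation.
Layer 0: {0}
Layer 1: {5,6}  total {0,5,6}
Layer 2: {7}  total {0,5,6,7}
Layer 3: {4}  total {0,4,5,6,7}
Reachable = {0,4,5,6,7}

Answer: UNREACHABLE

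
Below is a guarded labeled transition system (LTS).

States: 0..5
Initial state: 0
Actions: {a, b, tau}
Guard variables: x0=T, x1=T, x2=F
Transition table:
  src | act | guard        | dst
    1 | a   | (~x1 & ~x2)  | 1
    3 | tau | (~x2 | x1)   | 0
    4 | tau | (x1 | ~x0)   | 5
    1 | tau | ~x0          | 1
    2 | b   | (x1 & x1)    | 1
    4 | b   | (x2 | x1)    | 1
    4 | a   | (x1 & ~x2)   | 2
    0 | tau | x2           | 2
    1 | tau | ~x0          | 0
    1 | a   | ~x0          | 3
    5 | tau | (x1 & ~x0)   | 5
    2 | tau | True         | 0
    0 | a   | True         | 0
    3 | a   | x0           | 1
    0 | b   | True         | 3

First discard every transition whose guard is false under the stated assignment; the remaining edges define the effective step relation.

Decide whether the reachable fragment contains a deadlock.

Answer: DEADLOCK at state 1

Working:
Reachable = {0,1,3}
  0: a→0  b→3  [2 exit(s)]
  1: ∅  [STUCK]
  3: a→1  tau→0  [2 exit(s)]
witness 1: b·a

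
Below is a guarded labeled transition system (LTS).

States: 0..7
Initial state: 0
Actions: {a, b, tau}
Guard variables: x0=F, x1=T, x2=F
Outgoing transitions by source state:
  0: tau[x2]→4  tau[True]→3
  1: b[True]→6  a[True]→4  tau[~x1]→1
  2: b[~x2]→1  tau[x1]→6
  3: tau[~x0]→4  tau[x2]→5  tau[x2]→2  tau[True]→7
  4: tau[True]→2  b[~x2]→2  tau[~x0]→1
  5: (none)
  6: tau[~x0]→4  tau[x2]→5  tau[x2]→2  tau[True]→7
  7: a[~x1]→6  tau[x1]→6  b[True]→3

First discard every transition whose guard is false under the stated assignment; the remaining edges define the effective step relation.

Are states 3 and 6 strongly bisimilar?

Bisimulation quotient by refinement:
  P[0] = {{0,1,2,3,4,5,6,7}}
  P[1] = {{0,3,6},{1},{2,4,7},{5}}
  P[2] = {{0},{1},{2},{3,6},{4},{5},{7}}
Fixed point at round 3; 7 class(es).
3∈{3,6}, 6∈{3,6}

Answer: BISIMILAR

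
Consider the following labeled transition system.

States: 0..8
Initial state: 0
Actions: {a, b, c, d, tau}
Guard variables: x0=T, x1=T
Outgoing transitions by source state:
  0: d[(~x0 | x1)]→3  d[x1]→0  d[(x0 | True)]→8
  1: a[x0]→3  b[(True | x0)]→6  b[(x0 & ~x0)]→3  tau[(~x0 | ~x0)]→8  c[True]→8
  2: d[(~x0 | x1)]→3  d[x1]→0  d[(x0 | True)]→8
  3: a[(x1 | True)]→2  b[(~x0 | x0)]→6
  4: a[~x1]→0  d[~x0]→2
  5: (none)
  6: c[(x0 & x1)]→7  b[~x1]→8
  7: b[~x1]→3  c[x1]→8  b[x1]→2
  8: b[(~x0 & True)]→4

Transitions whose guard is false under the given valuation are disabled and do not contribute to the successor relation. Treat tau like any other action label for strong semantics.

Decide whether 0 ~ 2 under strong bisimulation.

Refine partition for ~:
  π0 = {{0,1,2,3,4,5,6,7,8}}
  π1 = {{0,2},{1},{3},{4,5,8},{6},{7}}
stable after 2 split(s): 6 block(s)
class of 0: {0,2}; class of 2: {0,2}

Answer: BISIMILAR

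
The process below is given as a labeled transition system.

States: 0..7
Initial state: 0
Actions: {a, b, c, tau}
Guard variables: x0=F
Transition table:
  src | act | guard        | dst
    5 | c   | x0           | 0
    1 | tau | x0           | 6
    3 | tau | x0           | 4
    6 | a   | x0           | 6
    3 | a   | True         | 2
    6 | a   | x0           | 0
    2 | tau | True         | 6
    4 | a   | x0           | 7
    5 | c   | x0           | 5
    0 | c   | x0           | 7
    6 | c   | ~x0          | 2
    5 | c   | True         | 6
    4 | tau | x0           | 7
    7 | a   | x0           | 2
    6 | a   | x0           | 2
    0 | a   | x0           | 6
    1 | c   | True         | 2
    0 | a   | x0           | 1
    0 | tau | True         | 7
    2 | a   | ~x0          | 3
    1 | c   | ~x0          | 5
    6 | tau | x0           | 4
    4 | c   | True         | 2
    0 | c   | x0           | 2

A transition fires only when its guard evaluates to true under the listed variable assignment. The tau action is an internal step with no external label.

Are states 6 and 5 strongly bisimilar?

Answer: NOT BISIMILAR

Working:
Bisimulation quotient by refinement:
  round 0: {{0,1,2,3,4,5,6,7}}
  round 1: {{0},{1,4,5,6},{2},{3},{7}}
  round 2: {{0},{1},{2},{3},{4,6},{5},{7}}
stable after 3 split(s): 7 block(s)
6∈{4,6}, 5∈{5}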